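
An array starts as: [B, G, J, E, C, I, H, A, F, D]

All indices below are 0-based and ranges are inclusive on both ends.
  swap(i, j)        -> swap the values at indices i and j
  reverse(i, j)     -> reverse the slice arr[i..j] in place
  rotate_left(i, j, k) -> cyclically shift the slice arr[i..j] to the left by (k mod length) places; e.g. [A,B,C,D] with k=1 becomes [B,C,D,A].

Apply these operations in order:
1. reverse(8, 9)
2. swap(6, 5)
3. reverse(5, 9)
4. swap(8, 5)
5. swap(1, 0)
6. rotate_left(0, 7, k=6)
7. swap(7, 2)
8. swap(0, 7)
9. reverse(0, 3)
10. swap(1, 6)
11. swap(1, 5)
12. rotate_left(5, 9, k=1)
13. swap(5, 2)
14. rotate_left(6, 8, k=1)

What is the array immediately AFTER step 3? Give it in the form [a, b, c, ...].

After 1 (reverse(8, 9)): [B, G, J, E, C, I, H, A, D, F]
After 2 (swap(6, 5)): [B, G, J, E, C, H, I, A, D, F]
After 3 (reverse(5, 9)): [B, G, J, E, C, F, D, A, I, H]

Answer: [B, G, J, E, C, F, D, A, I, H]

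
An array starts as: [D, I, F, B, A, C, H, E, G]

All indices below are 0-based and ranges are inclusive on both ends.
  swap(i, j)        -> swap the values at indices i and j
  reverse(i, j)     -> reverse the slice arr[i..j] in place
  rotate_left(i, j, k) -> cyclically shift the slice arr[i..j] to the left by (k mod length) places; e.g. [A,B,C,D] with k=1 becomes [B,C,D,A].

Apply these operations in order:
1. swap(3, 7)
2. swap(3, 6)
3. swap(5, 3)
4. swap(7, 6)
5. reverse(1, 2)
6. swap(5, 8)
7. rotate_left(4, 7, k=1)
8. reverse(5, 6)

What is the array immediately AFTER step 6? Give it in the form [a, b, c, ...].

Answer: [D, F, I, C, A, G, B, E, H]

Derivation:
After 1 (swap(3, 7)): [D, I, F, E, A, C, H, B, G]
After 2 (swap(3, 6)): [D, I, F, H, A, C, E, B, G]
After 3 (swap(5, 3)): [D, I, F, C, A, H, E, B, G]
After 4 (swap(7, 6)): [D, I, F, C, A, H, B, E, G]
After 5 (reverse(1, 2)): [D, F, I, C, A, H, B, E, G]
After 6 (swap(5, 8)): [D, F, I, C, A, G, B, E, H]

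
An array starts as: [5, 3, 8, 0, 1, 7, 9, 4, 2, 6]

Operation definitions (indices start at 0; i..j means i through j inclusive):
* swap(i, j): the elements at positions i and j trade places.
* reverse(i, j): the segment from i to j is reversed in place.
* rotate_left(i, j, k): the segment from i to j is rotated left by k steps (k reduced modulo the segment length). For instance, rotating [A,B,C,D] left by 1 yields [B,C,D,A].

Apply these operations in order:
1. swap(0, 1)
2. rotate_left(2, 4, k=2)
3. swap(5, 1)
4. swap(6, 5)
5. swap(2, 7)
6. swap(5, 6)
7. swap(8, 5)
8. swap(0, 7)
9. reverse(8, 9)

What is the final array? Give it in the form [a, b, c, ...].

Answer: [1, 7, 4, 8, 0, 2, 9, 3, 6, 5]

Derivation:
After 1 (swap(0, 1)): [3, 5, 8, 0, 1, 7, 9, 4, 2, 6]
After 2 (rotate_left(2, 4, k=2)): [3, 5, 1, 8, 0, 7, 9, 4, 2, 6]
After 3 (swap(5, 1)): [3, 7, 1, 8, 0, 5, 9, 4, 2, 6]
After 4 (swap(6, 5)): [3, 7, 1, 8, 0, 9, 5, 4, 2, 6]
After 5 (swap(2, 7)): [3, 7, 4, 8, 0, 9, 5, 1, 2, 6]
After 6 (swap(5, 6)): [3, 7, 4, 8, 0, 5, 9, 1, 2, 6]
After 7 (swap(8, 5)): [3, 7, 4, 8, 0, 2, 9, 1, 5, 6]
After 8 (swap(0, 7)): [1, 7, 4, 8, 0, 2, 9, 3, 5, 6]
After 9 (reverse(8, 9)): [1, 7, 4, 8, 0, 2, 9, 3, 6, 5]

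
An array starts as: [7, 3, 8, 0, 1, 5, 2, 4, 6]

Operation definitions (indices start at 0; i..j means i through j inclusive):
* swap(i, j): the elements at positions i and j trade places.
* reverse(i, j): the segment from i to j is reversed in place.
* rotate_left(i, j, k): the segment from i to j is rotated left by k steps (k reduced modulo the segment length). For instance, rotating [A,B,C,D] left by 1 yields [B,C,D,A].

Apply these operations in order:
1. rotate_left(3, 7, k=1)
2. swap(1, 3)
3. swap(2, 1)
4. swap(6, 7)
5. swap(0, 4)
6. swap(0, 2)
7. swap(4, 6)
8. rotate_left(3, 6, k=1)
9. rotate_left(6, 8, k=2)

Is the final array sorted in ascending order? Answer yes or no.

After 1 (rotate_left(3, 7, k=1)): [7, 3, 8, 1, 5, 2, 4, 0, 6]
After 2 (swap(1, 3)): [7, 1, 8, 3, 5, 2, 4, 0, 6]
After 3 (swap(2, 1)): [7, 8, 1, 3, 5, 2, 4, 0, 6]
After 4 (swap(6, 7)): [7, 8, 1, 3, 5, 2, 0, 4, 6]
After 5 (swap(0, 4)): [5, 8, 1, 3, 7, 2, 0, 4, 6]
After 6 (swap(0, 2)): [1, 8, 5, 3, 7, 2, 0, 4, 6]
After 7 (swap(4, 6)): [1, 8, 5, 3, 0, 2, 7, 4, 6]
After 8 (rotate_left(3, 6, k=1)): [1, 8, 5, 0, 2, 7, 3, 4, 6]
After 9 (rotate_left(6, 8, k=2)): [1, 8, 5, 0, 2, 7, 6, 3, 4]

Answer: no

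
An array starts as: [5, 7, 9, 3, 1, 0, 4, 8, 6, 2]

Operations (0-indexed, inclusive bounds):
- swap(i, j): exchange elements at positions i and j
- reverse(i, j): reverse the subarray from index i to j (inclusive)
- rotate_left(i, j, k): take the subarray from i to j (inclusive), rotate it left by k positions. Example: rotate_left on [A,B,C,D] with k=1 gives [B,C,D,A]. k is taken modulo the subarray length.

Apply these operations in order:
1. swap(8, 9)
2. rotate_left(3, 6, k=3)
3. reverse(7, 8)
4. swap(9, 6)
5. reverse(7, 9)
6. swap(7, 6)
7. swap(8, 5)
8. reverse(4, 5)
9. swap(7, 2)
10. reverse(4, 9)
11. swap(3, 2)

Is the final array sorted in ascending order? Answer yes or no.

After 1 (swap(8, 9)): [5, 7, 9, 3, 1, 0, 4, 8, 2, 6]
After 2 (rotate_left(3, 6, k=3)): [5, 7, 9, 4, 3, 1, 0, 8, 2, 6]
After 3 (reverse(7, 8)): [5, 7, 9, 4, 3, 1, 0, 2, 8, 6]
After 4 (swap(9, 6)): [5, 7, 9, 4, 3, 1, 6, 2, 8, 0]
After 5 (reverse(7, 9)): [5, 7, 9, 4, 3, 1, 6, 0, 8, 2]
After 6 (swap(7, 6)): [5, 7, 9, 4, 3, 1, 0, 6, 8, 2]
After 7 (swap(8, 5)): [5, 7, 9, 4, 3, 8, 0, 6, 1, 2]
After 8 (reverse(4, 5)): [5, 7, 9, 4, 8, 3, 0, 6, 1, 2]
After 9 (swap(7, 2)): [5, 7, 6, 4, 8, 3, 0, 9, 1, 2]
After 10 (reverse(4, 9)): [5, 7, 6, 4, 2, 1, 9, 0, 3, 8]
After 11 (swap(3, 2)): [5, 7, 4, 6, 2, 1, 9, 0, 3, 8]

Answer: no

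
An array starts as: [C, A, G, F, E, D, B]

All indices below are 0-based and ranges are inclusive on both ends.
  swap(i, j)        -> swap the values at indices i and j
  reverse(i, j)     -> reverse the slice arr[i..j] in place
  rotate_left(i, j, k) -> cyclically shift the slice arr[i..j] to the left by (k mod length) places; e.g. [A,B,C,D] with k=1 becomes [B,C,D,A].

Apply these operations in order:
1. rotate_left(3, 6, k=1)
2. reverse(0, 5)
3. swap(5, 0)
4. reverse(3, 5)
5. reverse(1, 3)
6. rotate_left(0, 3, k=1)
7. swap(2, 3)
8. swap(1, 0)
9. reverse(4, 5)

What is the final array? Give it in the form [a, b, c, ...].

After 1 (rotate_left(3, 6, k=1)): [C, A, G, E, D, B, F]
After 2 (reverse(0, 5)): [B, D, E, G, A, C, F]
After 3 (swap(5, 0)): [C, D, E, G, A, B, F]
After 4 (reverse(3, 5)): [C, D, E, B, A, G, F]
After 5 (reverse(1, 3)): [C, B, E, D, A, G, F]
After 6 (rotate_left(0, 3, k=1)): [B, E, D, C, A, G, F]
After 7 (swap(2, 3)): [B, E, C, D, A, G, F]
After 8 (swap(1, 0)): [E, B, C, D, A, G, F]
After 9 (reverse(4, 5)): [E, B, C, D, G, A, F]

Answer: [E, B, C, D, G, A, F]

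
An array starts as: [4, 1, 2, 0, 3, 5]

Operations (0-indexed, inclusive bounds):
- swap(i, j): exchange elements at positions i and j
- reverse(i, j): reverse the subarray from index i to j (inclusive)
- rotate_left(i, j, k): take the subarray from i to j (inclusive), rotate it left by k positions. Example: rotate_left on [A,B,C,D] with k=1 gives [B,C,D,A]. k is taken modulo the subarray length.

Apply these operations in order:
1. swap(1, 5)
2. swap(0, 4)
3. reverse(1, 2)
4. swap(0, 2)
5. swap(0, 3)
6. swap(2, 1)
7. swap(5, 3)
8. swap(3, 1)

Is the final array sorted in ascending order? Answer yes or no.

After 1 (swap(1, 5)): [4, 5, 2, 0, 3, 1]
After 2 (swap(0, 4)): [3, 5, 2, 0, 4, 1]
After 3 (reverse(1, 2)): [3, 2, 5, 0, 4, 1]
After 4 (swap(0, 2)): [5, 2, 3, 0, 4, 1]
After 5 (swap(0, 3)): [0, 2, 3, 5, 4, 1]
After 6 (swap(2, 1)): [0, 3, 2, 5, 4, 1]
After 7 (swap(5, 3)): [0, 3, 2, 1, 4, 5]
After 8 (swap(3, 1)): [0, 1, 2, 3, 4, 5]

Answer: yes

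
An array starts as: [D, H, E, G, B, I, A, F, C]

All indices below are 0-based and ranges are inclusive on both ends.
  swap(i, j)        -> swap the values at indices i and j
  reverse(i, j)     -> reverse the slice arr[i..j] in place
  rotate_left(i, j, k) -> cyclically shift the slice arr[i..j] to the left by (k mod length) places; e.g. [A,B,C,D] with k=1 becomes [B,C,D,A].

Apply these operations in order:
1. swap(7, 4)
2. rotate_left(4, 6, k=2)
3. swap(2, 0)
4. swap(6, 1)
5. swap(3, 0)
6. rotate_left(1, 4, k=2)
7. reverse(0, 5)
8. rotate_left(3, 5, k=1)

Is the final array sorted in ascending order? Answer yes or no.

Answer: no

Derivation:
After 1 (swap(7, 4)): [D, H, E, G, F, I, A, B, C]
After 2 (rotate_left(4, 6, k=2)): [D, H, E, G, A, F, I, B, C]
After 3 (swap(2, 0)): [E, H, D, G, A, F, I, B, C]
After 4 (swap(6, 1)): [E, I, D, G, A, F, H, B, C]
After 5 (swap(3, 0)): [G, I, D, E, A, F, H, B, C]
After 6 (rotate_left(1, 4, k=2)): [G, E, A, I, D, F, H, B, C]
After 7 (reverse(0, 5)): [F, D, I, A, E, G, H, B, C]
After 8 (rotate_left(3, 5, k=1)): [F, D, I, E, G, A, H, B, C]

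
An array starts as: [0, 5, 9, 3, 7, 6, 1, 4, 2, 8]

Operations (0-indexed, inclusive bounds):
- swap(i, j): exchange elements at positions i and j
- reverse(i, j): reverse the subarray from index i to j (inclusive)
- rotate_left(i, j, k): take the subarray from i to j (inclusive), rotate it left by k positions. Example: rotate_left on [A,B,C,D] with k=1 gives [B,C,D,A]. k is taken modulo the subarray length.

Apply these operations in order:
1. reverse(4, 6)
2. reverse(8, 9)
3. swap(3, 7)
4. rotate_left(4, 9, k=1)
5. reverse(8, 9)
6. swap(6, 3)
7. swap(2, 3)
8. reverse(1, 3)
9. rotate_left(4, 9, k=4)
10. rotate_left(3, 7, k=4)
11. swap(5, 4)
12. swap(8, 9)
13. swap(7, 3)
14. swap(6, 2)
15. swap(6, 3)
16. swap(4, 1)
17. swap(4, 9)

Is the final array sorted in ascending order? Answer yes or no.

Answer: yes

Derivation:
After 1 (reverse(4, 6)): [0, 5, 9, 3, 1, 6, 7, 4, 2, 8]
After 2 (reverse(8, 9)): [0, 5, 9, 3, 1, 6, 7, 4, 8, 2]
After 3 (swap(3, 7)): [0, 5, 9, 4, 1, 6, 7, 3, 8, 2]
After 4 (rotate_left(4, 9, k=1)): [0, 5, 9, 4, 6, 7, 3, 8, 2, 1]
After 5 (reverse(8, 9)): [0, 5, 9, 4, 6, 7, 3, 8, 1, 2]
After 6 (swap(6, 3)): [0, 5, 9, 3, 6, 7, 4, 8, 1, 2]
After 7 (swap(2, 3)): [0, 5, 3, 9, 6, 7, 4, 8, 1, 2]
After 8 (reverse(1, 3)): [0, 9, 3, 5, 6, 7, 4, 8, 1, 2]
After 9 (rotate_left(4, 9, k=4)): [0, 9, 3, 5, 1, 2, 6, 7, 4, 8]
After 10 (rotate_left(3, 7, k=4)): [0, 9, 3, 7, 5, 1, 2, 6, 4, 8]
After 11 (swap(5, 4)): [0, 9, 3, 7, 1, 5, 2, 6, 4, 8]
After 12 (swap(8, 9)): [0, 9, 3, 7, 1, 5, 2, 6, 8, 4]
After 13 (swap(7, 3)): [0, 9, 3, 6, 1, 5, 2, 7, 8, 4]
After 14 (swap(6, 2)): [0, 9, 2, 6, 1, 5, 3, 7, 8, 4]
After 15 (swap(6, 3)): [0, 9, 2, 3, 1, 5, 6, 7, 8, 4]
After 16 (swap(4, 1)): [0, 1, 2, 3, 9, 5, 6, 7, 8, 4]
After 17 (swap(4, 9)): [0, 1, 2, 3, 4, 5, 6, 7, 8, 9]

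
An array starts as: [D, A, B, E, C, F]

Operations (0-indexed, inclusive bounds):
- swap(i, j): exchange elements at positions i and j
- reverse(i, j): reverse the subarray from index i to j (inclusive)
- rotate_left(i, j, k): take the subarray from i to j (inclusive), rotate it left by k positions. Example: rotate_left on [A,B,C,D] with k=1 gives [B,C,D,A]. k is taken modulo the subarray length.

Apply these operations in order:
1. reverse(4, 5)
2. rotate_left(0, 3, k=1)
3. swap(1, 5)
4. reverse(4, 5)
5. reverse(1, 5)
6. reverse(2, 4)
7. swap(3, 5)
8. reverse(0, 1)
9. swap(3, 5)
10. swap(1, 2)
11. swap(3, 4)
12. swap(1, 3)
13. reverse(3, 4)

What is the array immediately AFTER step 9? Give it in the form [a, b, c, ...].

Answer: [F, A, E, D, B, C]

Derivation:
After 1 (reverse(4, 5)): [D, A, B, E, F, C]
After 2 (rotate_left(0, 3, k=1)): [A, B, E, D, F, C]
After 3 (swap(1, 5)): [A, C, E, D, F, B]
After 4 (reverse(4, 5)): [A, C, E, D, B, F]
After 5 (reverse(1, 5)): [A, F, B, D, E, C]
After 6 (reverse(2, 4)): [A, F, E, D, B, C]
After 7 (swap(3, 5)): [A, F, E, C, B, D]
After 8 (reverse(0, 1)): [F, A, E, C, B, D]
After 9 (swap(3, 5)): [F, A, E, D, B, C]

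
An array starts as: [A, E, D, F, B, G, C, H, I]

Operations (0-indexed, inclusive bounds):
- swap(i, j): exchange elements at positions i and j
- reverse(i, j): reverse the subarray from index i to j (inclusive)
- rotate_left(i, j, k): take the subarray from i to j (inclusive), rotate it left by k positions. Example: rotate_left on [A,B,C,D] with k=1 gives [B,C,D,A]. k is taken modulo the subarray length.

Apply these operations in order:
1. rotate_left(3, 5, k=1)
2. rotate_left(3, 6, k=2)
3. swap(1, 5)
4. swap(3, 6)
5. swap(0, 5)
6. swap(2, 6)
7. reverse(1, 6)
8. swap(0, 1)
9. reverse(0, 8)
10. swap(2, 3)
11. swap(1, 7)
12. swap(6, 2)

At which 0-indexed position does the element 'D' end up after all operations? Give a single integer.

Answer: 8

Derivation:
After 1 (rotate_left(3, 5, k=1)): [A, E, D, B, G, F, C, H, I]
After 2 (rotate_left(3, 6, k=2)): [A, E, D, F, C, B, G, H, I]
After 3 (swap(1, 5)): [A, B, D, F, C, E, G, H, I]
After 4 (swap(3, 6)): [A, B, D, G, C, E, F, H, I]
After 5 (swap(0, 5)): [E, B, D, G, C, A, F, H, I]
After 6 (swap(2, 6)): [E, B, F, G, C, A, D, H, I]
After 7 (reverse(1, 6)): [E, D, A, C, G, F, B, H, I]
After 8 (swap(0, 1)): [D, E, A, C, G, F, B, H, I]
After 9 (reverse(0, 8)): [I, H, B, F, G, C, A, E, D]
After 10 (swap(2, 3)): [I, H, F, B, G, C, A, E, D]
After 11 (swap(1, 7)): [I, E, F, B, G, C, A, H, D]
After 12 (swap(6, 2)): [I, E, A, B, G, C, F, H, D]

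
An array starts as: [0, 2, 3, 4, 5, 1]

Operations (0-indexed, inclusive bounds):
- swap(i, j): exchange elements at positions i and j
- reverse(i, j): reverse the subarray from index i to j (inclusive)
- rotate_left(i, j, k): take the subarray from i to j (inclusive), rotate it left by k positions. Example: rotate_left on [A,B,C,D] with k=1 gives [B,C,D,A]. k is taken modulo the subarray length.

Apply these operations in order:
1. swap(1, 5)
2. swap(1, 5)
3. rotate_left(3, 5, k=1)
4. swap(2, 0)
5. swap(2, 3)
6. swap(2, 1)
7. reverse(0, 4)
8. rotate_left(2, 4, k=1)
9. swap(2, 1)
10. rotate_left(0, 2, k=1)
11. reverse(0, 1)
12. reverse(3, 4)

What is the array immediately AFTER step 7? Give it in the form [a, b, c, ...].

Answer: [1, 0, 2, 5, 3, 4]

Derivation:
After 1 (swap(1, 5)): [0, 1, 3, 4, 5, 2]
After 2 (swap(1, 5)): [0, 2, 3, 4, 5, 1]
After 3 (rotate_left(3, 5, k=1)): [0, 2, 3, 5, 1, 4]
After 4 (swap(2, 0)): [3, 2, 0, 5, 1, 4]
After 5 (swap(2, 3)): [3, 2, 5, 0, 1, 4]
After 6 (swap(2, 1)): [3, 5, 2, 0, 1, 4]
After 7 (reverse(0, 4)): [1, 0, 2, 5, 3, 4]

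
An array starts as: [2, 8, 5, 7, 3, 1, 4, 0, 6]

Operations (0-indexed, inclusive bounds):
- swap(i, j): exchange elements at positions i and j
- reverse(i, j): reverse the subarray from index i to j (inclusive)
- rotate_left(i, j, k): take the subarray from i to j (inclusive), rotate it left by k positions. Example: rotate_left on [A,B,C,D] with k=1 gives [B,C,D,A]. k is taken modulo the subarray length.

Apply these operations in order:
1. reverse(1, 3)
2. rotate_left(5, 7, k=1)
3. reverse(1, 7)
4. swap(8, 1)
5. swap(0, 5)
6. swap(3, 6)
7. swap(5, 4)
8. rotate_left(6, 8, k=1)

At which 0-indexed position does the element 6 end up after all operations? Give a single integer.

After 1 (reverse(1, 3)): [2, 7, 5, 8, 3, 1, 4, 0, 6]
After 2 (rotate_left(5, 7, k=1)): [2, 7, 5, 8, 3, 4, 0, 1, 6]
After 3 (reverse(1, 7)): [2, 1, 0, 4, 3, 8, 5, 7, 6]
After 4 (swap(8, 1)): [2, 6, 0, 4, 3, 8, 5, 7, 1]
After 5 (swap(0, 5)): [8, 6, 0, 4, 3, 2, 5, 7, 1]
After 6 (swap(3, 6)): [8, 6, 0, 5, 3, 2, 4, 7, 1]
After 7 (swap(5, 4)): [8, 6, 0, 5, 2, 3, 4, 7, 1]
After 8 (rotate_left(6, 8, k=1)): [8, 6, 0, 5, 2, 3, 7, 1, 4]

Answer: 1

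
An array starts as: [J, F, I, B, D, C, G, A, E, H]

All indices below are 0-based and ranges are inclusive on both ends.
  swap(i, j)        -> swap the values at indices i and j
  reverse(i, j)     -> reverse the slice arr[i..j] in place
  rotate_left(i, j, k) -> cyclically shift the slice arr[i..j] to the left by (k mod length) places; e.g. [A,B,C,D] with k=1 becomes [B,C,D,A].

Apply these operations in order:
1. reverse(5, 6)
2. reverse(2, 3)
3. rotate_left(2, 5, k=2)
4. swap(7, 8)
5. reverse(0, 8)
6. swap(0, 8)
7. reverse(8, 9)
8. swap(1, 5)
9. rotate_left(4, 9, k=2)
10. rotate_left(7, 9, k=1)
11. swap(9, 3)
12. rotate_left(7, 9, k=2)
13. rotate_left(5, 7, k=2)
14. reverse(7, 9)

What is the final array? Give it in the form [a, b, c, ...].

After 1 (reverse(5, 6)): [J, F, I, B, D, G, C, A, E, H]
After 2 (reverse(2, 3)): [J, F, B, I, D, G, C, A, E, H]
After 3 (rotate_left(2, 5, k=2)): [J, F, D, G, B, I, C, A, E, H]
After 4 (swap(7, 8)): [J, F, D, G, B, I, C, E, A, H]
After 5 (reverse(0, 8)): [A, E, C, I, B, G, D, F, J, H]
After 6 (swap(0, 8)): [J, E, C, I, B, G, D, F, A, H]
After 7 (reverse(8, 9)): [J, E, C, I, B, G, D, F, H, A]
After 8 (swap(1, 5)): [J, G, C, I, B, E, D, F, H, A]
After 9 (rotate_left(4, 9, k=2)): [J, G, C, I, D, F, H, A, B, E]
After 10 (rotate_left(7, 9, k=1)): [J, G, C, I, D, F, H, B, E, A]
After 11 (swap(9, 3)): [J, G, C, A, D, F, H, B, E, I]
After 12 (rotate_left(7, 9, k=2)): [J, G, C, A, D, F, H, I, B, E]
After 13 (rotate_left(5, 7, k=2)): [J, G, C, A, D, I, F, H, B, E]
After 14 (reverse(7, 9)): [J, G, C, A, D, I, F, E, B, H]

Answer: [J, G, C, A, D, I, F, E, B, H]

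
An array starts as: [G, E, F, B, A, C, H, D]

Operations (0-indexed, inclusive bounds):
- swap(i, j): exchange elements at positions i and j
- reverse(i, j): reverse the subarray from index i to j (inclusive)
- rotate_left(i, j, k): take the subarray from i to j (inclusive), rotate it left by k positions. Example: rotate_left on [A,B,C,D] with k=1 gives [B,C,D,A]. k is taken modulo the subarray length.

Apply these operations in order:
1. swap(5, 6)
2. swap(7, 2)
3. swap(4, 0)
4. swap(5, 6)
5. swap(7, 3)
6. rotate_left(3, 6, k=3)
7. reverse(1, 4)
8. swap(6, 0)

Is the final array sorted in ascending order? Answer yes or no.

Answer: no

Derivation:
After 1 (swap(5, 6)): [G, E, F, B, A, H, C, D]
After 2 (swap(7, 2)): [G, E, D, B, A, H, C, F]
After 3 (swap(4, 0)): [A, E, D, B, G, H, C, F]
After 4 (swap(5, 6)): [A, E, D, B, G, C, H, F]
After 5 (swap(7, 3)): [A, E, D, F, G, C, H, B]
After 6 (rotate_left(3, 6, k=3)): [A, E, D, H, F, G, C, B]
After 7 (reverse(1, 4)): [A, F, H, D, E, G, C, B]
After 8 (swap(6, 0)): [C, F, H, D, E, G, A, B]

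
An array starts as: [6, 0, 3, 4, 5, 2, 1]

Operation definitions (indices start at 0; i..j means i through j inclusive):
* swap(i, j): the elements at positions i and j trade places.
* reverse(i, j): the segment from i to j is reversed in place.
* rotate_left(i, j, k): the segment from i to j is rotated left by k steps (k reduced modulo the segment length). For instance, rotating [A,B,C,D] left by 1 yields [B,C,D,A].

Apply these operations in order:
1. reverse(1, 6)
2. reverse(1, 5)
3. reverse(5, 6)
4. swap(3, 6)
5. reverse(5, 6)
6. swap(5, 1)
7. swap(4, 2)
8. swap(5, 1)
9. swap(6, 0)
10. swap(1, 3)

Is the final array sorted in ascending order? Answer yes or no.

After 1 (reverse(1, 6)): [6, 1, 2, 5, 4, 3, 0]
After 2 (reverse(1, 5)): [6, 3, 4, 5, 2, 1, 0]
After 3 (reverse(5, 6)): [6, 3, 4, 5, 2, 0, 1]
After 4 (swap(3, 6)): [6, 3, 4, 1, 2, 0, 5]
After 5 (reverse(5, 6)): [6, 3, 4, 1, 2, 5, 0]
After 6 (swap(5, 1)): [6, 5, 4, 1, 2, 3, 0]
After 7 (swap(4, 2)): [6, 5, 2, 1, 4, 3, 0]
After 8 (swap(5, 1)): [6, 3, 2, 1, 4, 5, 0]
After 9 (swap(6, 0)): [0, 3, 2, 1, 4, 5, 6]
After 10 (swap(1, 3)): [0, 1, 2, 3, 4, 5, 6]

Answer: yes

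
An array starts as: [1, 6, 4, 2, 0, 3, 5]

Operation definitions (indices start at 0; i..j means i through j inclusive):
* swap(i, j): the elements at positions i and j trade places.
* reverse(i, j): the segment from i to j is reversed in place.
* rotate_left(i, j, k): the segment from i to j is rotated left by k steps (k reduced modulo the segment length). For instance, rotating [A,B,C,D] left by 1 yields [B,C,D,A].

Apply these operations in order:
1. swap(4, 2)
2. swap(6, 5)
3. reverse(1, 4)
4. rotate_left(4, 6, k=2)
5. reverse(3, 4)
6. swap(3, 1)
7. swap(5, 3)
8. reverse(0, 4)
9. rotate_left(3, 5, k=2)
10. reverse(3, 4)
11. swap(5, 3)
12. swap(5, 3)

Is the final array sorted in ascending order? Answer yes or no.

After 1 (swap(4, 2)): [1, 6, 0, 2, 4, 3, 5]
After 2 (swap(6, 5)): [1, 6, 0, 2, 4, 5, 3]
After 3 (reverse(1, 4)): [1, 4, 2, 0, 6, 5, 3]
After 4 (rotate_left(4, 6, k=2)): [1, 4, 2, 0, 3, 6, 5]
After 5 (reverse(3, 4)): [1, 4, 2, 3, 0, 6, 5]
After 6 (swap(3, 1)): [1, 3, 2, 4, 0, 6, 5]
After 7 (swap(5, 3)): [1, 3, 2, 6, 0, 4, 5]
After 8 (reverse(0, 4)): [0, 6, 2, 3, 1, 4, 5]
After 9 (rotate_left(3, 5, k=2)): [0, 6, 2, 4, 3, 1, 5]
After 10 (reverse(3, 4)): [0, 6, 2, 3, 4, 1, 5]
After 11 (swap(5, 3)): [0, 6, 2, 1, 4, 3, 5]
After 12 (swap(5, 3)): [0, 6, 2, 3, 4, 1, 5]

Answer: no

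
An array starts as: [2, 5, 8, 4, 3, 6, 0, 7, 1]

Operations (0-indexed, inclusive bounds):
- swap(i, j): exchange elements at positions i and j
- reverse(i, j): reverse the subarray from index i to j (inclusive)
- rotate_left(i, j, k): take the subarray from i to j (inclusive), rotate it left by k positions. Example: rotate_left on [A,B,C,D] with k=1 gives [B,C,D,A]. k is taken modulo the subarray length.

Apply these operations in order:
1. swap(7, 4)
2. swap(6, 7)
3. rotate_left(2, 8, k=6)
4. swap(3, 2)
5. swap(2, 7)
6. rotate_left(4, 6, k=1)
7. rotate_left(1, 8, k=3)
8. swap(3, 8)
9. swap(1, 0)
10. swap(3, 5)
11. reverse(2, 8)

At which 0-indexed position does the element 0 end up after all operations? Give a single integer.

Answer: 7

Derivation:
After 1 (swap(7, 4)): [2, 5, 8, 4, 7, 6, 0, 3, 1]
After 2 (swap(6, 7)): [2, 5, 8, 4, 7, 6, 3, 0, 1]
After 3 (rotate_left(2, 8, k=6)): [2, 5, 1, 8, 4, 7, 6, 3, 0]
After 4 (swap(3, 2)): [2, 5, 8, 1, 4, 7, 6, 3, 0]
After 5 (swap(2, 7)): [2, 5, 3, 1, 4, 7, 6, 8, 0]
After 6 (rotate_left(4, 6, k=1)): [2, 5, 3, 1, 7, 6, 4, 8, 0]
After 7 (rotate_left(1, 8, k=3)): [2, 7, 6, 4, 8, 0, 5, 3, 1]
After 8 (swap(3, 8)): [2, 7, 6, 1, 8, 0, 5, 3, 4]
After 9 (swap(1, 0)): [7, 2, 6, 1, 8, 0, 5, 3, 4]
After 10 (swap(3, 5)): [7, 2, 6, 0, 8, 1, 5, 3, 4]
After 11 (reverse(2, 8)): [7, 2, 4, 3, 5, 1, 8, 0, 6]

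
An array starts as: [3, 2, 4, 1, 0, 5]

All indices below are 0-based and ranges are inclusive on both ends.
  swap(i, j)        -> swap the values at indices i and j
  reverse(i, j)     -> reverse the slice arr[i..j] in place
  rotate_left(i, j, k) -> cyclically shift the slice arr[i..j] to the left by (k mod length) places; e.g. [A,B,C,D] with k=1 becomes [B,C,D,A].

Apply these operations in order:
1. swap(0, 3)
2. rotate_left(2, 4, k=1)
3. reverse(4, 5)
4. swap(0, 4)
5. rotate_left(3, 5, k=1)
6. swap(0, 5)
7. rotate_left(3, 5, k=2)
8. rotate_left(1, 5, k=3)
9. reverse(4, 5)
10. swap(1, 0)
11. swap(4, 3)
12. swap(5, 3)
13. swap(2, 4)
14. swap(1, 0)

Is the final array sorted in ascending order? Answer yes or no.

Answer: yes

Derivation:
After 1 (swap(0, 3)): [1, 2, 4, 3, 0, 5]
After 2 (rotate_left(2, 4, k=1)): [1, 2, 3, 0, 4, 5]
After 3 (reverse(4, 5)): [1, 2, 3, 0, 5, 4]
After 4 (swap(0, 4)): [5, 2, 3, 0, 1, 4]
After 5 (rotate_left(3, 5, k=1)): [5, 2, 3, 1, 4, 0]
After 6 (swap(0, 5)): [0, 2, 3, 1, 4, 5]
After 7 (rotate_left(3, 5, k=2)): [0, 2, 3, 5, 1, 4]
After 8 (rotate_left(1, 5, k=3)): [0, 1, 4, 2, 3, 5]
After 9 (reverse(4, 5)): [0, 1, 4, 2, 5, 3]
After 10 (swap(1, 0)): [1, 0, 4, 2, 5, 3]
After 11 (swap(4, 3)): [1, 0, 4, 5, 2, 3]
After 12 (swap(5, 3)): [1, 0, 4, 3, 2, 5]
After 13 (swap(2, 4)): [1, 0, 2, 3, 4, 5]
After 14 (swap(1, 0)): [0, 1, 2, 3, 4, 5]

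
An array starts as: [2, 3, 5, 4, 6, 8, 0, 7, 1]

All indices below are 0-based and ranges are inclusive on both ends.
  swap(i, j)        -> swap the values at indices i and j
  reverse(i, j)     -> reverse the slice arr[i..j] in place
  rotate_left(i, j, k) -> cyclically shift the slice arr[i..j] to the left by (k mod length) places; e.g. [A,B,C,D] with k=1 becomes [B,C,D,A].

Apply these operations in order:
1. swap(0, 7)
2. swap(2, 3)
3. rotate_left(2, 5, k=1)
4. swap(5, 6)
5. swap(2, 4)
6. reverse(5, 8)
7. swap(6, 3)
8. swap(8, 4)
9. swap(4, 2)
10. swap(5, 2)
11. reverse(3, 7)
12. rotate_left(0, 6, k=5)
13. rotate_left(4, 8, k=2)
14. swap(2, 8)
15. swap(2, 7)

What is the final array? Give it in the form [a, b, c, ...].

Answer: [0, 8, 1, 3, 6, 2, 5, 4, 7]

Derivation:
After 1 (swap(0, 7)): [7, 3, 5, 4, 6, 8, 0, 2, 1]
After 2 (swap(2, 3)): [7, 3, 4, 5, 6, 8, 0, 2, 1]
After 3 (rotate_left(2, 5, k=1)): [7, 3, 5, 6, 8, 4, 0, 2, 1]
After 4 (swap(5, 6)): [7, 3, 5, 6, 8, 0, 4, 2, 1]
After 5 (swap(2, 4)): [7, 3, 8, 6, 5, 0, 4, 2, 1]
After 6 (reverse(5, 8)): [7, 3, 8, 6, 5, 1, 2, 4, 0]
After 7 (swap(6, 3)): [7, 3, 8, 2, 5, 1, 6, 4, 0]
After 8 (swap(8, 4)): [7, 3, 8, 2, 0, 1, 6, 4, 5]
After 9 (swap(4, 2)): [7, 3, 0, 2, 8, 1, 6, 4, 5]
After 10 (swap(5, 2)): [7, 3, 1, 2, 8, 0, 6, 4, 5]
After 11 (reverse(3, 7)): [7, 3, 1, 4, 6, 0, 8, 2, 5]
After 12 (rotate_left(0, 6, k=5)): [0, 8, 7, 3, 1, 4, 6, 2, 5]
After 13 (rotate_left(4, 8, k=2)): [0, 8, 7, 3, 6, 2, 5, 1, 4]
After 14 (swap(2, 8)): [0, 8, 4, 3, 6, 2, 5, 1, 7]
After 15 (swap(2, 7)): [0, 8, 1, 3, 6, 2, 5, 4, 7]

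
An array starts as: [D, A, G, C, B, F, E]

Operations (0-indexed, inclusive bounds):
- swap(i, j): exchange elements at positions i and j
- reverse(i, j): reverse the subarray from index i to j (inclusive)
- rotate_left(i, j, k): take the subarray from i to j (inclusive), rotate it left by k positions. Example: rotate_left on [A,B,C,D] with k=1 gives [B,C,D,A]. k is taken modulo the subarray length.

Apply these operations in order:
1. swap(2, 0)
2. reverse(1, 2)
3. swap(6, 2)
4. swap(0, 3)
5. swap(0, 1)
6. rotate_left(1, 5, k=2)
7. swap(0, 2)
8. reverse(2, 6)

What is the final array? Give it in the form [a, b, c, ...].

Answer: [B, G, A, E, C, F, D]

Derivation:
After 1 (swap(2, 0)): [G, A, D, C, B, F, E]
After 2 (reverse(1, 2)): [G, D, A, C, B, F, E]
After 3 (swap(6, 2)): [G, D, E, C, B, F, A]
After 4 (swap(0, 3)): [C, D, E, G, B, F, A]
After 5 (swap(0, 1)): [D, C, E, G, B, F, A]
After 6 (rotate_left(1, 5, k=2)): [D, G, B, F, C, E, A]
After 7 (swap(0, 2)): [B, G, D, F, C, E, A]
After 8 (reverse(2, 6)): [B, G, A, E, C, F, D]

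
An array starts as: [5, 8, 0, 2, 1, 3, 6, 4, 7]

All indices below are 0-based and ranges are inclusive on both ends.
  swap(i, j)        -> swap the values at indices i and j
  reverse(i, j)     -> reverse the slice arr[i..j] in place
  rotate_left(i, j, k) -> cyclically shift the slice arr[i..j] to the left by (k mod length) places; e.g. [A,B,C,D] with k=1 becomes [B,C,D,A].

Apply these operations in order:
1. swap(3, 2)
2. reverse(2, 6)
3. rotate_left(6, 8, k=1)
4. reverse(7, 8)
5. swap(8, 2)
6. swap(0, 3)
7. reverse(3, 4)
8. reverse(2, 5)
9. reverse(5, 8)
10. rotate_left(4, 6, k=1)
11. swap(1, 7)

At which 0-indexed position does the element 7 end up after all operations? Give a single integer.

After 1 (swap(3, 2)): [5, 8, 2, 0, 1, 3, 6, 4, 7]
After 2 (reverse(2, 6)): [5, 8, 6, 3, 1, 0, 2, 4, 7]
After 3 (rotate_left(6, 8, k=1)): [5, 8, 6, 3, 1, 0, 4, 7, 2]
After 4 (reverse(7, 8)): [5, 8, 6, 3, 1, 0, 4, 2, 7]
After 5 (swap(8, 2)): [5, 8, 7, 3, 1, 0, 4, 2, 6]
After 6 (swap(0, 3)): [3, 8, 7, 5, 1, 0, 4, 2, 6]
After 7 (reverse(3, 4)): [3, 8, 7, 1, 5, 0, 4, 2, 6]
After 8 (reverse(2, 5)): [3, 8, 0, 5, 1, 7, 4, 2, 6]
After 9 (reverse(5, 8)): [3, 8, 0, 5, 1, 6, 2, 4, 7]
After 10 (rotate_left(4, 6, k=1)): [3, 8, 0, 5, 6, 2, 1, 4, 7]
After 11 (swap(1, 7)): [3, 4, 0, 5, 6, 2, 1, 8, 7]

Answer: 8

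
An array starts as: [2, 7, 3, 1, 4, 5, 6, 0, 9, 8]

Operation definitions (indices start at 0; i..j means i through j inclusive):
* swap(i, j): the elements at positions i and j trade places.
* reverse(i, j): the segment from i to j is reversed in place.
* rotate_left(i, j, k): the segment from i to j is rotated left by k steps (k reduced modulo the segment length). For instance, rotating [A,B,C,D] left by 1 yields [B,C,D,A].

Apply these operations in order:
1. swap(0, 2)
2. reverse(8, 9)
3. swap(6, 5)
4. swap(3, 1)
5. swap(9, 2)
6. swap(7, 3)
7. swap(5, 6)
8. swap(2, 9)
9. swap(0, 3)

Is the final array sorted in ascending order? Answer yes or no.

After 1 (swap(0, 2)): [3, 7, 2, 1, 4, 5, 6, 0, 9, 8]
After 2 (reverse(8, 9)): [3, 7, 2, 1, 4, 5, 6, 0, 8, 9]
After 3 (swap(6, 5)): [3, 7, 2, 1, 4, 6, 5, 0, 8, 9]
After 4 (swap(3, 1)): [3, 1, 2, 7, 4, 6, 5, 0, 8, 9]
After 5 (swap(9, 2)): [3, 1, 9, 7, 4, 6, 5, 0, 8, 2]
After 6 (swap(7, 3)): [3, 1, 9, 0, 4, 6, 5, 7, 8, 2]
After 7 (swap(5, 6)): [3, 1, 9, 0, 4, 5, 6, 7, 8, 2]
After 8 (swap(2, 9)): [3, 1, 2, 0, 4, 5, 6, 7, 8, 9]
After 9 (swap(0, 3)): [0, 1, 2, 3, 4, 5, 6, 7, 8, 9]

Answer: yes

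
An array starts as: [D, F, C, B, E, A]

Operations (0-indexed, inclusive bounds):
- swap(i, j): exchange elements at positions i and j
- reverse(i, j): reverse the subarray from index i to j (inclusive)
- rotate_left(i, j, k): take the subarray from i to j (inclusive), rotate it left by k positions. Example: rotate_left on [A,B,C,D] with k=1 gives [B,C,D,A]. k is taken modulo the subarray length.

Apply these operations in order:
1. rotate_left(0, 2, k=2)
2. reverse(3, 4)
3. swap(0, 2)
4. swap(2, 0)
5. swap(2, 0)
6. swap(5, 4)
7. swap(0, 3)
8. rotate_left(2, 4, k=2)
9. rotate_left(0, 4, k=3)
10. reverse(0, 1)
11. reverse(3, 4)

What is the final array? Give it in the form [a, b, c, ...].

Answer: [F, C, E, A, D, B]

Derivation:
After 1 (rotate_left(0, 2, k=2)): [C, D, F, B, E, A]
After 2 (reverse(3, 4)): [C, D, F, E, B, A]
After 3 (swap(0, 2)): [F, D, C, E, B, A]
After 4 (swap(2, 0)): [C, D, F, E, B, A]
After 5 (swap(2, 0)): [F, D, C, E, B, A]
After 6 (swap(5, 4)): [F, D, C, E, A, B]
After 7 (swap(0, 3)): [E, D, C, F, A, B]
After 8 (rotate_left(2, 4, k=2)): [E, D, A, C, F, B]
After 9 (rotate_left(0, 4, k=3)): [C, F, E, D, A, B]
After 10 (reverse(0, 1)): [F, C, E, D, A, B]
After 11 (reverse(3, 4)): [F, C, E, A, D, B]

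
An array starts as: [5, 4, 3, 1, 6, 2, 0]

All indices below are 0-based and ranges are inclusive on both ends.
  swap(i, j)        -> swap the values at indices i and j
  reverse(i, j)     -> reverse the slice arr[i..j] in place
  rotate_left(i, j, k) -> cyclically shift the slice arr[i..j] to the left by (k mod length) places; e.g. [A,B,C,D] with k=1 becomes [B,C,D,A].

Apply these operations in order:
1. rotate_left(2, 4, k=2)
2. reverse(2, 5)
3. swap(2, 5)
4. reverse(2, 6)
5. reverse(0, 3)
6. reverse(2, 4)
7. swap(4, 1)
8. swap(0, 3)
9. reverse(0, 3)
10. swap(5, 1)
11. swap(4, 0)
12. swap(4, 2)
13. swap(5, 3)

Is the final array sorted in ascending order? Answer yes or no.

After 1 (rotate_left(2, 4, k=2)): [5, 4, 6, 3, 1, 2, 0]
After 2 (reverse(2, 5)): [5, 4, 2, 1, 3, 6, 0]
After 3 (swap(2, 5)): [5, 4, 6, 1, 3, 2, 0]
After 4 (reverse(2, 6)): [5, 4, 0, 2, 3, 1, 6]
After 5 (reverse(0, 3)): [2, 0, 4, 5, 3, 1, 6]
After 6 (reverse(2, 4)): [2, 0, 3, 5, 4, 1, 6]
After 7 (swap(4, 1)): [2, 4, 3, 5, 0, 1, 6]
After 8 (swap(0, 3)): [5, 4, 3, 2, 0, 1, 6]
After 9 (reverse(0, 3)): [2, 3, 4, 5, 0, 1, 6]
After 10 (swap(5, 1)): [2, 1, 4, 5, 0, 3, 6]
After 11 (swap(4, 0)): [0, 1, 4, 5, 2, 3, 6]
After 12 (swap(4, 2)): [0, 1, 2, 5, 4, 3, 6]
After 13 (swap(5, 3)): [0, 1, 2, 3, 4, 5, 6]

Answer: yes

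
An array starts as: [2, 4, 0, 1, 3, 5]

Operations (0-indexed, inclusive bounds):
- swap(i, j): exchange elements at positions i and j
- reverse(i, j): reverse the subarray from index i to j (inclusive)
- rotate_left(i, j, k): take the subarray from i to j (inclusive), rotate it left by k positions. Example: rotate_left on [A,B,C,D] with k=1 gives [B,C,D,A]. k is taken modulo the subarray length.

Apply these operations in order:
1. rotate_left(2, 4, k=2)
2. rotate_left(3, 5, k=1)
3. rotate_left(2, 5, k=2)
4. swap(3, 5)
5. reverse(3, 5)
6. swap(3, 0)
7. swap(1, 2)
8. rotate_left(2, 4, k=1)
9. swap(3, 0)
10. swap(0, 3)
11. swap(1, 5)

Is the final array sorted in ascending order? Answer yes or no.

After 1 (rotate_left(2, 4, k=2)): [2, 4, 3, 0, 1, 5]
After 2 (rotate_left(3, 5, k=1)): [2, 4, 3, 1, 5, 0]
After 3 (rotate_left(2, 5, k=2)): [2, 4, 5, 0, 3, 1]
After 4 (swap(3, 5)): [2, 4, 5, 1, 3, 0]
After 5 (reverse(3, 5)): [2, 4, 5, 0, 3, 1]
After 6 (swap(3, 0)): [0, 4, 5, 2, 3, 1]
After 7 (swap(1, 2)): [0, 5, 4, 2, 3, 1]
After 8 (rotate_left(2, 4, k=1)): [0, 5, 2, 3, 4, 1]
After 9 (swap(3, 0)): [3, 5, 2, 0, 4, 1]
After 10 (swap(0, 3)): [0, 5, 2, 3, 4, 1]
After 11 (swap(1, 5)): [0, 1, 2, 3, 4, 5]

Answer: yes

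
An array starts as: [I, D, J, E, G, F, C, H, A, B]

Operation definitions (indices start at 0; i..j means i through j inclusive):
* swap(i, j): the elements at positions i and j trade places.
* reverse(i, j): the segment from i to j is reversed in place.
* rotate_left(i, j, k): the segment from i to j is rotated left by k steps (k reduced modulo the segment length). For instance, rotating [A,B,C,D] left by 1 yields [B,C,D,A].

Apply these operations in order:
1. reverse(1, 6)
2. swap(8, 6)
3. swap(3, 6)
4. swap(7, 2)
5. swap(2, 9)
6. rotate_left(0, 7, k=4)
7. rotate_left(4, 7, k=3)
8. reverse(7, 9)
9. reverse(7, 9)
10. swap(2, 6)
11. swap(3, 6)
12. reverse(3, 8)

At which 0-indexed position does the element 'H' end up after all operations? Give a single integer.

Answer: 9

Derivation:
After 1 (reverse(1, 6)): [I, C, F, G, E, J, D, H, A, B]
After 2 (swap(8, 6)): [I, C, F, G, E, J, A, H, D, B]
After 3 (swap(3, 6)): [I, C, F, A, E, J, G, H, D, B]
After 4 (swap(7, 2)): [I, C, H, A, E, J, G, F, D, B]
After 5 (swap(2, 9)): [I, C, B, A, E, J, G, F, D, H]
After 6 (rotate_left(0, 7, k=4)): [E, J, G, F, I, C, B, A, D, H]
After 7 (rotate_left(4, 7, k=3)): [E, J, G, F, A, I, C, B, D, H]
After 8 (reverse(7, 9)): [E, J, G, F, A, I, C, H, D, B]
After 9 (reverse(7, 9)): [E, J, G, F, A, I, C, B, D, H]
After 10 (swap(2, 6)): [E, J, C, F, A, I, G, B, D, H]
After 11 (swap(3, 6)): [E, J, C, G, A, I, F, B, D, H]
After 12 (reverse(3, 8)): [E, J, C, D, B, F, I, A, G, H]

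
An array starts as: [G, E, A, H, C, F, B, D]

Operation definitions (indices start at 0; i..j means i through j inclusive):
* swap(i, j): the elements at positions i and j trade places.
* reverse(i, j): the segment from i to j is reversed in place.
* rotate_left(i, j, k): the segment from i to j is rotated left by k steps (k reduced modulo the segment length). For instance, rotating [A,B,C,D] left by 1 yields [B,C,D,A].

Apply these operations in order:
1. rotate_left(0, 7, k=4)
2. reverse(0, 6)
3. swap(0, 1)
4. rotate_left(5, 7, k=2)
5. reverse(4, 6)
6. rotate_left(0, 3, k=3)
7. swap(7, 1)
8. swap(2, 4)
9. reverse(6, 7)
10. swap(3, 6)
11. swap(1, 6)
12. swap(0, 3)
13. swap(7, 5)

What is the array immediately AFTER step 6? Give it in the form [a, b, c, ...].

Answer: [D, E, A, G, F, H, B, C]

Derivation:
After 1 (rotate_left(0, 7, k=4)): [C, F, B, D, G, E, A, H]
After 2 (reverse(0, 6)): [A, E, G, D, B, F, C, H]
After 3 (swap(0, 1)): [E, A, G, D, B, F, C, H]
After 4 (rotate_left(5, 7, k=2)): [E, A, G, D, B, H, F, C]
After 5 (reverse(4, 6)): [E, A, G, D, F, H, B, C]
After 6 (rotate_left(0, 3, k=3)): [D, E, A, G, F, H, B, C]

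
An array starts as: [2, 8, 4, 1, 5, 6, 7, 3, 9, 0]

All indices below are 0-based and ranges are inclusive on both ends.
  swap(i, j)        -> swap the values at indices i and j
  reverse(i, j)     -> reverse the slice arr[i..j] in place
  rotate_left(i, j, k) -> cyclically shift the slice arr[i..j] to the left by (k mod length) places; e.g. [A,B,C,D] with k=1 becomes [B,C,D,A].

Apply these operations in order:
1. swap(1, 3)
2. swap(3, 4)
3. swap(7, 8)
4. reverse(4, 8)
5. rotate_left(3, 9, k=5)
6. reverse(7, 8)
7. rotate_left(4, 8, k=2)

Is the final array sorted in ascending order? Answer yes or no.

Answer: no

Derivation:
After 1 (swap(1, 3)): [2, 1, 4, 8, 5, 6, 7, 3, 9, 0]
After 2 (swap(3, 4)): [2, 1, 4, 5, 8, 6, 7, 3, 9, 0]
After 3 (swap(7, 8)): [2, 1, 4, 5, 8, 6, 7, 9, 3, 0]
After 4 (reverse(4, 8)): [2, 1, 4, 5, 3, 9, 7, 6, 8, 0]
After 5 (rotate_left(3, 9, k=5)): [2, 1, 4, 8, 0, 5, 3, 9, 7, 6]
After 6 (reverse(7, 8)): [2, 1, 4, 8, 0, 5, 3, 7, 9, 6]
After 7 (rotate_left(4, 8, k=2)): [2, 1, 4, 8, 3, 7, 9, 0, 5, 6]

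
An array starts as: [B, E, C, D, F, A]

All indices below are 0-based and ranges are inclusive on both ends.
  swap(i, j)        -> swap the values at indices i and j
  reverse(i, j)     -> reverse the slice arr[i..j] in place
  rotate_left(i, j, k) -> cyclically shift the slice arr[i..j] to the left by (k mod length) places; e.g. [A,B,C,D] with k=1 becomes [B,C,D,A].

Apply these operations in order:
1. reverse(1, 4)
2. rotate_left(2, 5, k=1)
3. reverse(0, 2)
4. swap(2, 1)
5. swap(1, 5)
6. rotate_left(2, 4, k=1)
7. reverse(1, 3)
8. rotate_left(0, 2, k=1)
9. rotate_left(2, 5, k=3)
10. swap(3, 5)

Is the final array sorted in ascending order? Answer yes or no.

After 1 (reverse(1, 4)): [B, F, D, C, E, A]
After 2 (rotate_left(2, 5, k=1)): [B, F, C, E, A, D]
After 3 (reverse(0, 2)): [C, F, B, E, A, D]
After 4 (swap(2, 1)): [C, B, F, E, A, D]
After 5 (swap(1, 5)): [C, D, F, E, A, B]
After 6 (rotate_left(2, 4, k=1)): [C, D, E, A, F, B]
After 7 (reverse(1, 3)): [C, A, E, D, F, B]
After 8 (rotate_left(0, 2, k=1)): [A, E, C, D, F, B]
After 9 (rotate_left(2, 5, k=3)): [A, E, B, C, D, F]
After 10 (swap(3, 5)): [A, E, B, F, D, C]

Answer: no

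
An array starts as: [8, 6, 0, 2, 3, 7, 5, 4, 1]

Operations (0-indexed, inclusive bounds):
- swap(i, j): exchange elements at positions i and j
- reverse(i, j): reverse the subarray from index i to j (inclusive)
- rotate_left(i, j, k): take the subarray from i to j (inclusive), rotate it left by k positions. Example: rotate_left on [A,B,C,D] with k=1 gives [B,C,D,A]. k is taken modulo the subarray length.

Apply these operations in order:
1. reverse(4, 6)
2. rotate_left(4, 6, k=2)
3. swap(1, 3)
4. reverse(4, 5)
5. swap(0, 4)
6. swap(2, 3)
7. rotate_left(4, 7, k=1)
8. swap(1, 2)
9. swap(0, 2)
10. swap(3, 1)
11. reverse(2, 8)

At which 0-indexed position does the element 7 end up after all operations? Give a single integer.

After 1 (reverse(4, 6)): [8, 6, 0, 2, 5, 7, 3, 4, 1]
After 2 (rotate_left(4, 6, k=2)): [8, 6, 0, 2, 3, 5, 7, 4, 1]
After 3 (swap(1, 3)): [8, 2, 0, 6, 3, 5, 7, 4, 1]
After 4 (reverse(4, 5)): [8, 2, 0, 6, 5, 3, 7, 4, 1]
After 5 (swap(0, 4)): [5, 2, 0, 6, 8, 3, 7, 4, 1]
After 6 (swap(2, 3)): [5, 2, 6, 0, 8, 3, 7, 4, 1]
After 7 (rotate_left(4, 7, k=1)): [5, 2, 6, 0, 3, 7, 4, 8, 1]
After 8 (swap(1, 2)): [5, 6, 2, 0, 3, 7, 4, 8, 1]
After 9 (swap(0, 2)): [2, 6, 5, 0, 3, 7, 4, 8, 1]
After 10 (swap(3, 1)): [2, 0, 5, 6, 3, 7, 4, 8, 1]
After 11 (reverse(2, 8)): [2, 0, 1, 8, 4, 7, 3, 6, 5]

Answer: 5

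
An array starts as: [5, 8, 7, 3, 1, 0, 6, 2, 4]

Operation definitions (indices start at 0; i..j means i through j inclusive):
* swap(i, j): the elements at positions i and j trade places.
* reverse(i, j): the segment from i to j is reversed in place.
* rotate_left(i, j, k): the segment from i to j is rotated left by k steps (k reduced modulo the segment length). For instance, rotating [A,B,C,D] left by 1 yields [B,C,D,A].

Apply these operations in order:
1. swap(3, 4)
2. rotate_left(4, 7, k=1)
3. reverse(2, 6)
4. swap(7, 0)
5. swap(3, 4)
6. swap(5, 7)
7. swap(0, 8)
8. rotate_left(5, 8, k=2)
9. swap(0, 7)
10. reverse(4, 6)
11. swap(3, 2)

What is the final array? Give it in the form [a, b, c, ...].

After 1 (swap(3, 4)): [5, 8, 7, 1, 3, 0, 6, 2, 4]
After 2 (rotate_left(4, 7, k=1)): [5, 8, 7, 1, 0, 6, 2, 3, 4]
After 3 (reverse(2, 6)): [5, 8, 2, 6, 0, 1, 7, 3, 4]
After 4 (swap(7, 0)): [3, 8, 2, 6, 0, 1, 7, 5, 4]
After 5 (swap(3, 4)): [3, 8, 2, 0, 6, 1, 7, 5, 4]
After 6 (swap(5, 7)): [3, 8, 2, 0, 6, 5, 7, 1, 4]
After 7 (swap(0, 8)): [4, 8, 2, 0, 6, 5, 7, 1, 3]
After 8 (rotate_left(5, 8, k=2)): [4, 8, 2, 0, 6, 1, 3, 5, 7]
After 9 (swap(0, 7)): [5, 8, 2, 0, 6, 1, 3, 4, 7]
After 10 (reverse(4, 6)): [5, 8, 2, 0, 3, 1, 6, 4, 7]
After 11 (swap(3, 2)): [5, 8, 0, 2, 3, 1, 6, 4, 7]

Answer: [5, 8, 0, 2, 3, 1, 6, 4, 7]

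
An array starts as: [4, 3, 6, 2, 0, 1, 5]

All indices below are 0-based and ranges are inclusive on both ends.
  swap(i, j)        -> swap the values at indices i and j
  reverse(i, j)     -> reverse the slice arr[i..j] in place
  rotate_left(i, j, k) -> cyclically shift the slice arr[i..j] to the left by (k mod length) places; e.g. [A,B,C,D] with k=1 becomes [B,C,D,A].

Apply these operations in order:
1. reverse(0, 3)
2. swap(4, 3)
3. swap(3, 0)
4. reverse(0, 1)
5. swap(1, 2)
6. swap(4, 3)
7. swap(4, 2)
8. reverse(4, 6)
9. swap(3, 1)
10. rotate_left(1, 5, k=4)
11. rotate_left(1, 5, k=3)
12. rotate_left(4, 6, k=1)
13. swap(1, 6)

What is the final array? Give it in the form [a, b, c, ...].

After 1 (reverse(0, 3)): [2, 6, 3, 4, 0, 1, 5]
After 2 (swap(4, 3)): [2, 6, 3, 0, 4, 1, 5]
After 3 (swap(3, 0)): [0, 6, 3, 2, 4, 1, 5]
After 4 (reverse(0, 1)): [6, 0, 3, 2, 4, 1, 5]
After 5 (swap(1, 2)): [6, 3, 0, 2, 4, 1, 5]
After 6 (swap(4, 3)): [6, 3, 0, 4, 2, 1, 5]
After 7 (swap(4, 2)): [6, 3, 2, 4, 0, 1, 5]
After 8 (reverse(4, 6)): [6, 3, 2, 4, 5, 1, 0]
After 9 (swap(3, 1)): [6, 4, 2, 3, 5, 1, 0]
After 10 (rotate_left(1, 5, k=4)): [6, 1, 4, 2, 3, 5, 0]
After 11 (rotate_left(1, 5, k=3)): [6, 3, 5, 1, 4, 2, 0]
After 12 (rotate_left(4, 6, k=1)): [6, 3, 5, 1, 2, 0, 4]
After 13 (swap(1, 6)): [6, 4, 5, 1, 2, 0, 3]

Answer: [6, 4, 5, 1, 2, 0, 3]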